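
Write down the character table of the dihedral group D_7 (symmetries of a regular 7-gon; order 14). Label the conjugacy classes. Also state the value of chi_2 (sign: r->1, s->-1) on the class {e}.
Conjugacy classes: {e} of size 1, {r^1, r^6} of size 2, {r^2, r^5} of size 2, {r^3, r^4} of size 2, {s, sr, ..., sr^6} of size 7.
Character table:
  irrep \ class              {e} (size 1)  {r^1, r^6} (size 2)  {r^2, r^5} (size 2)  {r^3, r^4} (size 2)  {s, sr, ..., sr^6} (size 7)
  chi_1 (triv)               1             1                    1                    1                    1                          
  chi_2 (sign: r->1, s->-1)  1             1                    1                    1                    -1                         
  chi_3 (2d, j=1)            2             2*cos(2*pi/7)        -2*cos(3*pi/7)       -2*cos(pi/7)         0                          
  chi_4 (2d, j=2)            2             -2*cos(3*pi/7)       -2*cos(pi/7)         2*cos(2*pi/7)        0                          
  chi_5 (2d, j=3)            2             -2*cos(pi/7)         2*cos(2*pi/7)        -2*cos(3*pi/7)       0                          

Spot check: chi_2 (sign: r->1, s->-1) on {e} = 1.

Explanation: D_7 has order 2*7 = 14 with 5 conjugacy classes, hence 5 irreducibles. Sum of squared dims 1 + 1 + 4 + 4 + 4 = 14 = |G|. Linear characters come from the abelianisation; the 2-dimensional irreps have character r^k -> 2*cos(2*pi*j*k/7), reflections -> 0.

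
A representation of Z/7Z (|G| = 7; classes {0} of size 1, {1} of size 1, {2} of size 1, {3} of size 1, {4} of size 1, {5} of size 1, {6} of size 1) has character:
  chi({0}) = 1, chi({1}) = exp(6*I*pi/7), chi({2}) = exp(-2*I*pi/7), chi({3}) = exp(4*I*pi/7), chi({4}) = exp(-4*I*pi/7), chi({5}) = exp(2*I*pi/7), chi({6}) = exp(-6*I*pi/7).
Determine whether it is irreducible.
Irreducible: <chi, chi> = 1.

Justification: <chi, chi> = (1/|G|) sum_C |C| * |chi(C)|^2 = (1/7)[1*|1|^2 + 1*|exp(6*I*pi/7)|^2 + 1*|exp(-2*I*pi/7)|^2 + 1*|exp(4*I*pi/7)|^2 + 1*|exp(-4*I*pi/7)|^2 + 1*|exp(2*I*pi/7)|^2 + 1*|exp(-6*I*pi/7)|^2]
  = (1/7)[(1) + (1) + (1) + (1) + (1) + (1) + (1)] = 7/7 = 1.
(Exp terms are combined using exp(i*s)*conj(exp(i*t)) = exp(i*(s-t)), and sums of them are collapsed using the identity that for every m > 1 the m distinct m-th roots of unity sum to 0, e.g. 1 + exp(2*I*pi/3) + exp(-2*I*pi/3) = 0.)
A character is irreducible iff <chi, chi> = 1, so this representation is irreducible.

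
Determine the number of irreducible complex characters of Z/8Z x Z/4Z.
32

Working: The number of irreducible complex representations of a finite group equals its number of conjugacy classes. Z/8Z x Z/4Z is abelian of order 32, so every element is its own conjugacy class: 32 classes, so Z/8Z x Z/4Z (order 32) has exactly 32 irreducible complex representations.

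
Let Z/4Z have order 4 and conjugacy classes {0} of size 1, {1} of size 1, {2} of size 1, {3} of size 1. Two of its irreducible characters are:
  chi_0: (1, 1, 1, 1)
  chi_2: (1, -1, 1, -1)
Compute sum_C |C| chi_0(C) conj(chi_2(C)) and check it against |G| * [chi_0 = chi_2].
Sum = 0; so <chi_0, chi_2> = 0 (distinct irreducibles are orthogonal).

Why: Compute term by term over conjugacy classes (|C| * chi_0(C) * conj(chi_2(C))):
  1*(1)*conj(1) + 1*(1)*conj(-1) + 1*(1)*conj(1) + 1*(1)*conj(-1)
  = (1) + (-1) + (1) + (-1)
  = 0.
(Exp terms are combined using exp(i*s)*conj(exp(i*t)) = exp(i*(s-t)), and sums of them are collapsed using the identity that for every m > 1 the m distinct m-th roots of unity sum to 0, e.g. 1 + exp(2*I*pi/3) + exp(-2*I*pi/3) = 0.)
Dividing by |G| = 4 gives 0/4 = 0, matching the row-orthogonality relation <chi_0, chi_2> = [chi_0 = chi_2].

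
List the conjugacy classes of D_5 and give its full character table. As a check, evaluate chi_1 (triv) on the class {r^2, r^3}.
Conjugacy classes: {e} of size 1, {r^1, r^4} of size 2, {r^2, r^3} of size 2, {s, sr, ..., sr^4} of size 5.
Character table:
  irrep \ class              {e} (size 1)  {r^1, r^4} (size 2)  {r^2, r^3} (size 2)  {s, sr, ..., sr^4} (size 5)
  chi_1 (triv)               1             1                    1                    1                          
  chi_2 (sign: r->1, s->-1)  1             1                    1                    -1                         
  chi_3 (2d, j=1)            2             -1/2 + sqrt(5)/2     -sqrt(5)/2 - 1/2     0                          
  chi_4 (2d, j=2)            2             -sqrt(5)/2 - 1/2     -1/2 + sqrt(5)/2     0                          

Spot check: chi_1 (triv) on {r^2, r^3} = 1.

Proof sketch: D_5 has order 2*5 = 10 with 4 conjugacy classes, hence 4 irreducibles. Sum of squared dims 1 + 1 + 4 + 4 = 10 = |G|. Linear characters come from the abelianisation; the 2-dimensional irreps have character r^k -> 2*cos(2*pi*j*k/5), reflections -> 0.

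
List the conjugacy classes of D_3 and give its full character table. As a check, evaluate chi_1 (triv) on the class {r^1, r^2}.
Conjugacy classes: {e} of size 1, {r^1, r^2} of size 2, {s, sr, ..., sr^2} of size 3.
Character table:
  irrep \ class              {e} (size 1)  {r^1, r^2} (size 2)  {s, sr, ..., sr^2} (size 3)
  chi_1 (triv)               1             1                    1                          
  chi_2 (sign: r->1, s->-1)  1             1                    -1                         
  chi_3 (2d, j=1)            2             -1                   0                          

Spot check: chi_1 (triv) on {r^1, r^2} = 1.

Why: D_3 has order 2*3 = 6 with 3 conjugacy classes, hence 3 irreducibles. Sum of squared dims 1 + 1 + 4 = 6 = |G|. Linear characters come from the abelianisation; the 2-dimensional irreps have character r^k -> 2*cos(2*pi*j*k/3), reflections -> 0.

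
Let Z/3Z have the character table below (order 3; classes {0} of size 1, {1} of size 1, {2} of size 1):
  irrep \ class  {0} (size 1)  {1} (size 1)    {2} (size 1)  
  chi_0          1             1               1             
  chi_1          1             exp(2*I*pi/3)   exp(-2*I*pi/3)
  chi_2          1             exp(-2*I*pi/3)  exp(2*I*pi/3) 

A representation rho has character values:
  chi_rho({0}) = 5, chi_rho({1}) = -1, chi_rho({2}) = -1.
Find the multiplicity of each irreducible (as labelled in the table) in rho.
Multiplicities: chi_0: 1, chi_1: 2, chi_2: 2.

Use <chi_rho, chi> = (1/|G|) sum_C |C| * chi_rho(C) * conj(chi(C)) with |G| = 3 for each irreducible chi in the table:
  <chi_rho, chi_0> = (1/3)[1*(5)*conj(1) + 1*(-1)*conj(1) + 1*(-1)*conj(1)]
      = (1/3)[(5) + (-1) + (-1)] = 3/3 = 1
  <chi_rho, chi_1> = (1/3)[1*(5)*conj(1) + 1*(-1)*conj(exp(2*I*pi/3)) + 1*(-1)*conj(exp(-2*I*pi/3))]
      = (1/3)[(5) + (2 + exp(-2*I*pi/3) + 2*exp(2*I*pi/3)) + (2 + 2*exp(-2*I*pi/3) + exp(2*I*pi/3))] = 6/3 = 2
  <chi_rho, chi_2> = (1/3)[1*(5)*conj(1) + 1*(-1)*conj(exp(-2*I*pi/3)) + 1*(-1)*conj(exp(2*I*pi/3))]
      = (1/3)[(5) + (2 + 2*exp(-2*I*pi/3) + exp(2*I*pi/3)) + (2 + exp(-2*I*pi/3) + 2*exp(2*I*pi/3))] = 6/3 = 2
(Exp terms are combined using exp(i*s)*conj(exp(i*t)) = exp(i*(s-t)), and sums of them are collapsed using the identity that for every m > 1 the m distinct m-th roots of unity sum to 0, e.g. 1 + exp(2*I*pi/3) + exp(-2*I*pi/3) = 0.)
Dimension check: dim(rho) = sum (mult * dim) = 1*1 + 2*1 + 2*1 = 5 = chi_rho(e) = 5.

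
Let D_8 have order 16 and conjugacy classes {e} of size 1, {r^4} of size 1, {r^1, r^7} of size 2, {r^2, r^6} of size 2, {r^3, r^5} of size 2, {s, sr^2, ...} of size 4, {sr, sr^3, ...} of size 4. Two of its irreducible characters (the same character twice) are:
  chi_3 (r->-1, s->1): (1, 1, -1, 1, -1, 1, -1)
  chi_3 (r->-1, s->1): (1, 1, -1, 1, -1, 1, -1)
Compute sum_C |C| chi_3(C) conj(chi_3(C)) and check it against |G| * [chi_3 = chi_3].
Sum = 16 = |G| = 16; so <chi_3, chi_3> = 1 (norm-1 confirms irreducibility).

Working: Compute term by term over conjugacy classes (|C| * chi_3(C) * conj(chi_3(C))):
  1*(1)*conj(1) + 1*(1)*conj(1) + 2*(-1)*conj(-1) + 2*(1)*conj(1) + 2*(-1)*conj(-1) + 4*(1)*conj(1) + 4*(-1)*conj(-1)
  = (1) + (1) + (2) + (2) + (2) + (4) + (4)
  = 16.
Dividing by |G| = 16 gives 16/16 = 1, matching the row-orthogonality relation <chi_3, chi_3> = [chi_3 = chi_3].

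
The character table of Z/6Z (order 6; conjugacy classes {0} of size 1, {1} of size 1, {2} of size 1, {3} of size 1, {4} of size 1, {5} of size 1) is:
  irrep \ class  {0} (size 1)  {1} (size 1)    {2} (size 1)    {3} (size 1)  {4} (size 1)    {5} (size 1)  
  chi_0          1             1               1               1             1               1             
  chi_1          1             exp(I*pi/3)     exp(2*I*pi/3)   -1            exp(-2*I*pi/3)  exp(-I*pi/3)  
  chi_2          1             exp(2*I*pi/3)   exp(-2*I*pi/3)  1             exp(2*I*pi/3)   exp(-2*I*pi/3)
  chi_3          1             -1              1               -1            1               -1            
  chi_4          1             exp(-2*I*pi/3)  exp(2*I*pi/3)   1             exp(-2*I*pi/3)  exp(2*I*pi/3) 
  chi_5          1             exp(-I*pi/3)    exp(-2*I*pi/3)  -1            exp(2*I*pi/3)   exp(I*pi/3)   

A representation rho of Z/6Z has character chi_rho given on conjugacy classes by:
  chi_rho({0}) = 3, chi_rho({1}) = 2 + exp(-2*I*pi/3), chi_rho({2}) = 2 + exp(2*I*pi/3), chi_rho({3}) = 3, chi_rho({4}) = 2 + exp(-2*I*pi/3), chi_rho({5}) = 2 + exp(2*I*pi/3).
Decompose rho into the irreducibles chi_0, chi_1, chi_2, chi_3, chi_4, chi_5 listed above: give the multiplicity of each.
Multiplicities: chi_0: 2, chi_1: 0, chi_2: 0, chi_3: 0, chi_4: 1, chi_5: 0.

Working: Use <chi_rho, chi> = (1/|G|) sum_C |C| * chi_rho(C) * conj(chi(C)) with |G| = 6 for each irreducible chi in the table:
  <chi_rho, chi_0> = (1/6)[1*(3)*conj(1) + 1*(2 + exp(-2*I*pi/3))*conj(1) + 1*(2 + exp(2*I*pi/3))*conj(1) + 1*(3)*conj(1) + 1*(2 + exp(-2*I*pi/3))*conj(1) + 1*(2 + exp(2*I*pi/3))*conj(1)]
      = (1/6)[(3) + (2 + exp(-2*I*pi/3)) + (2 + exp(2*I*pi/3)) + (3) + (2 + exp(-2*I*pi/3)) + (2 + exp(2*I*pi/3))] = 12/6 = 2
  <chi_rho, chi_1> = (1/6)[1*(3)*conj(1) + 1*(2 + exp(-2*I*pi/3))*conj(exp(I*pi/3)) + 1*(2 + exp(2*I*pi/3))*conj(exp(2*I*pi/3)) + 1*(3)*conj(-1) + 1*(2 + exp(-2*I*pi/3))*conj(exp(-2*I*pi/3)) + 1*(2 + exp(2*I*pi/3))*conj(exp(-I*pi/3))]
      = (1/6)[(3) + (-1 + 2*exp(-I*pi/3)) + (1 + 2*exp(-2*I*pi/3)) + (-3) + (1 + 2*exp(2*I*pi/3)) + (-1 + 2*exp(I*pi/3))] = 0/6 = 0
  <chi_rho, chi_2> = (1/6)[1*(3)*conj(1) + 1*(2 + exp(-2*I*pi/3))*conj(exp(2*I*pi/3)) + 1*(2 + exp(2*I*pi/3))*conj(exp(-2*I*pi/3)) + 1*(3)*conj(1) + 1*(2 + exp(-2*I*pi/3))*conj(exp(2*I*pi/3)) + 1*(2 + exp(2*I*pi/3))*conj(exp(-2*I*pi/3))]
      = (1/6)[(3) + (2*exp(-2*I*pi/3) + exp(2*I*pi/3)) + (exp(-2*I*pi/3) + 2*exp(2*I*pi/3)) + (3) + (2*exp(-2*I*pi/3) + exp(2*I*pi/3)) + (exp(-2*I*pi/3) + 2*exp(2*I*pi/3))] = 0/6 = 0
  <chi_rho, chi_3> = (1/6)[1*(3)*conj(1) + 1*(2 + exp(-2*I*pi/3))*conj(-1) + 1*(2 + exp(2*I*pi/3))*conj(1) + 1*(3)*conj(-1) + 1*(2 + exp(-2*I*pi/3))*conj(1) + 1*(2 + exp(2*I*pi/3))*conj(-1)]
      = (1/6)[(3) + (-2 - exp(-2*I*pi/3)) + (2 + exp(2*I*pi/3)) + (-3) + (2 + exp(-2*I*pi/3)) + (-2 - exp(2*I*pi/3))] = 0/6 = 0
  <chi_rho, chi_4> = (1/6)[1*(3)*conj(1) + 1*(2 + exp(-2*I*pi/3))*conj(exp(-2*I*pi/3)) + 1*(2 + exp(2*I*pi/3))*conj(exp(2*I*pi/3)) + 1*(3)*conj(1) + 1*(2 + exp(-2*I*pi/3))*conj(exp(-2*I*pi/3)) + 1*(2 + exp(2*I*pi/3))*conj(exp(2*I*pi/3))]
      = (1/6)[(3) + (1 + 2*exp(2*I*pi/3)) + (1 + 2*exp(-2*I*pi/3)) + (3) + (1 + 2*exp(2*I*pi/3)) + (1 + 2*exp(-2*I*pi/3))] = 6/6 = 1
  <chi_rho, chi_5> = (1/6)[1*(3)*conj(1) + 1*(2 + exp(-2*I*pi/3))*conj(exp(-I*pi/3)) + 1*(2 + exp(2*I*pi/3))*conj(exp(-2*I*pi/3)) + 1*(3)*conj(-1) + 1*(2 + exp(-2*I*pi/3))*conj(exp(2*I*pi/3)) + 1*(2 + exp(2*I*pi/3))*conj(exp(I*pi/3))]
      = (1/6)[(3) + (exp(-I*pi/3) + 2*exp(I*pi/3)) + (exp(-2*I*pi/3) + 2*exp(2*I*pi/3)) + (-3) + (2*exp(-2*I*pi/3) + exp(2*I*pi/3)) + (2*exp(-I*pi/3) + exp(I*pi/3))] = 0/6 = 0
(Exp terms are combined using exp(i*s)*conj(exp(i*t)) = exp(i*(s-t)), and sums of them are collapsed using the identity that for every m > 1 the m distinct m-th roots of unity sum to 0, e.g. 1 + exp(2*I*pi/3) + exp(-2*I*pi/3) = 0.)
Dimension check: dim(rho) = sum (mult * dim) = 2*1 + 0*1 + 0*1 + 0*1 + 1*1 + 0*1 = 3 = chi_rho(e) = 3.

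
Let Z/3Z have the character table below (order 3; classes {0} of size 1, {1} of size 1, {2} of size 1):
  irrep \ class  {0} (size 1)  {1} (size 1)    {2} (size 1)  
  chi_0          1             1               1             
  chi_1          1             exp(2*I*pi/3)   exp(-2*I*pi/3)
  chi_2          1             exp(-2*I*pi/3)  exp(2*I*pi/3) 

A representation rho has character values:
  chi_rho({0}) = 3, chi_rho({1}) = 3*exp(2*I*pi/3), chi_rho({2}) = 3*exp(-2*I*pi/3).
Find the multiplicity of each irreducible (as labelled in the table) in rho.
Multiplicities: chi_0: 0, chi_1: 3, chi_2: 0.

Explanation: Use <chi_rho, chi> = (1/|G|) sum_C |C| * chi_rho(C) * conj(chi(C)) with |G| = 3 for each irreducible chi in the table:
  <chi_rho, chi_0> = (1/3)[1*(3)*conj(1) + 1*(3*exp(2*I*pi/3))*conj(1) + 1*(3*exp(-2*I*pi/3))*conj(1)]
      = (1/3)[(3) + (3*exp(2*I*pi/3)) + (3*exp(-2*I*pi/3))] = 0/3 = 0
  <chi_rho, chi_1> = (1/3)[1*(3)*conj(1) + 1*(3*exp(2*I*pi/3))*conj(exp(2*I*pi/3)) + 1*(3*exp(-2*I*pi/3))*conj(exp(-2*I*pi/3))]
      = (1/3)[(3) + (3) + (3)] = 9/3 = 3
  <chi_rho, chi_2> = (1/3)[1*(3)*conj(1) + 1*(3*exp(2*I*pi/3))*conj(exp(-2*I*pi/3)) + 1*(3*exp(-2*I*pi/3))*conj(exp(2*I*pi/3))]
      = (1/3)[(3) + (3*exp(-2*I*pi/3)) + (3*exp(2*I*pi/3))] = 0/3 = 0
(Exp terms are combined using exp(i*s)*conj(exp(i*t)) = exp(i*(s-t)), and sums of them are collapsed using the identity that for every m > 1 the m distinct m-th roots of unity sum to 0, e.g. 1 + exp(2*I*pi/3) + exp(-2*I*pi/3) = 0.)
Dimension check: dim(rho) = sum (mult * dim) = 0*1 + 3*1 + 0*1 = 3 = chi_rho(e) = 3.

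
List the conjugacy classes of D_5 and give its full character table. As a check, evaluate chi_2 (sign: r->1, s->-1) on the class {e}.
Conjugacy classes: {e} of size 1, {r^1, r^4} of size 2, {r^2, r^3} of size 2, {s, sr, ..., sr^4} of size 5.
Character table:
  irrep \ class              {e} (size 1)  {r^1, r^4} (size 2)  {r^2, r^3} (size 2)  {s, sr, ..., sr^4} (size 5)
  chi_1 (triv)               1             1                    1                    1                          
  chi_2 (sign: r->1, s->-1)  1             1                    1                    -1                         
  chi_3 (2d, j=1)            2             -1/2 + sqrt(5)/2     -sqrt(5)/2 - 1/2     0                          
  chi_4 (2d, j=2)            2             -sqrt(5)/2 - 1/2     -1/2 + sqrt(5)/2     0                          

Spot check: chi_2 (sign: r->1, s->-1) on {e} = 1.

D_5 has order 2*5 = 10 with 4 conjugacy classes, hence 4 irreducibles. Sum of squared dims 1 + 1 + 4 + 4 = 10 = |G|. Linear characters come from the abelianisation; the 2-dimensional irreps have character r^k -> 2*cos(2*pi*j*k/5), reflections -> 0.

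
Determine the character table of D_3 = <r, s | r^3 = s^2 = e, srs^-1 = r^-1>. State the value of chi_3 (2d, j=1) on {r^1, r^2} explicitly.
Conjugacy classes: {e} of size 1, {r^1, r^2} of size 2, {s, sr, ..., sr^2} of size 3.
Character table:
  irrep \ class              {e} (size 1)  {r^1, r^2} (size 2)  {s, sr, ..., sr^2} (size 3)
  chi_1 (triv)               1             1                    1                          
  chi_2 (sign: r->1, s->-1)  1             1                    -1                         
  chi_3 (2d, j=1)            2             -1                   0                          

Spot check: chi_3 (2d, j=1) on {r^1, r^2} = -1.

Justification: D_3 has order 2*3 = 6 with 3 conjugacy classes, hence 3 irreducibles. Sum of squared dims 1 + 1 + 4 = 6 = |G|. Linear characters come from the abelianisation; the 2-dimensional irreps have character r^k -> 2*cos(2*pi*j*k/3), reflections -> 0.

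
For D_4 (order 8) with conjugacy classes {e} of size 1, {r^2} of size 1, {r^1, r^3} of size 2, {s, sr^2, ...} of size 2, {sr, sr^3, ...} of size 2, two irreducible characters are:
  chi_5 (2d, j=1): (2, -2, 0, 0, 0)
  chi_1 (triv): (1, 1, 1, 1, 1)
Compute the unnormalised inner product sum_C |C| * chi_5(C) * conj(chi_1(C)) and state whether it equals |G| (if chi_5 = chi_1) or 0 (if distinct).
Sum = 0; so <chi_5, chi_1> = 0 (distinct irreducibles are orthogonal).

Details: Compute term by term over conjugacy classes (|C| * chi_5(C) * conj(chi_1(C))):
  1*(2)*conj(1) + 1*(-2)*conj(1) + 2*(0)*conj(1) + 2*(0)*conj(1) + 2*(0)*conj(1)
  = (2) + (-2) + (0) + (0) + (0)
  = 0.
Dividing by |G| = 8 gives 0/8 = 0, matching the row-orthogonality relation <chi_5, chi_1> = [chi_5 = chi_1].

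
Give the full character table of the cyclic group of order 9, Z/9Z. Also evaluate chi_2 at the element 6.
Character table of Z/9Z (irreps indexed chi_0,...,chi_8 with chi_k(m) = zeta_9^(k*m), zeta_9 = exp(2*pi*i/9)):
  irrep \ class  {0} (size 1)  {1} (size 1)    {2} (size 1)    {3} (size 1)    {4} (size 1)    {5} (size 1)    {6} (size 1)    {7} (size 1)    {8} (size 1)  
  chi_0          1             1               1               1               1               1               1               1               1             
  chi_1          1             exp(2*I*pi/9)   exp(4*I*pi/9)   exp(2*I*pi/3)   exp(8*I*pi/9)   exp(-8*I*pi/9)  exp(-2*I*pi/3)  exp(-4*I*pi/9)  exp(-2*I*pi/9)
  chi_2          1             exp(4*I*pi/9)   exp(8*I*pi/9)   exp(-2*I*pi/3)  exp(-2*I*pi/9)  exp(2*I*pi/9)   exp(2*I*pi/3)   exp(-8*I*pi/9)  exp(-4*I*pi/9)
  chi_3          1             exp(2*I*pi/3)   exp(-2*I*pi/3)  1               exp(2*I*pi/3)   exp(-2*I*pi/3)  1               exp(2*I*pi/3)   exp(-2*I*pi/3)
  chi_4          1             exp(8*I*pi/9)   exp(-2*I*pi/9)  exp(2*I*pi/3)   exp(-4*I*pi/9)  exp(4*I*pi/9)   exp(-2*I*pi/3)  exp(2*I*pi/9)   exp(-8*I*pi/9)
  chi_5          1             exp(-8*I*pi/9)  exp(2*I*pi/9)   exp(-2*I*pi/3)  exp(4*I*pi/9)   exp(-4*I*pi/9)  exp(2*I*pi/3)   exp(-2*I*pi/9)  exp(8*I*pi/9) 
  chi_6          1             exp(-2*I*pi/3)  exp(2*I*pi/3)   1               exp(-2*I*pi/3)  exp(2*I*pi/3)   1               exp(-2*I*pi/3)  exp(2*I*pi/3) 
  chi_7          1             exp(-4*I*pi/9)  exp(-8*I*pi/9)  exp(2*I*pi/3)   exp(2*I*pi/9)   exp(-2*I*pi/9)  exp(-2*I*pi/3)  exp(8*I*pi/9)   exp(4*I*pi/9) 
  chi_8          1             exp(-2*I*pi/9)  exp(-4*I*pi/9)  exp(-2*I*pi/3)  exp(-8*I*pi/9)  exp(8*I*pi/9)   exp(2*I*pi/3)   exp(4*I*pi/9)   exp(2*I*pi/9) 

Spot check: chi_2(6) = zeta_9^(2*6) = zeta_9^12 = exp(2*I*pi/3).

Solution. Z/9Z is abelian, so all 9 irreducible complex representations are 1-dimensional. They are given by chi_k(m) = zeta_9^(k*m) for k = 0,...,8. Row orthogonality: sum_m chi_k(m) conj(chi_l(m)) = 9 * [k = l].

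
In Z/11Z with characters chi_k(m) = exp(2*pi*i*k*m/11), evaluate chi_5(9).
chi_5(9) = zeta_11^45 = exp(2*I*pi/11)

Working: chi_5(9) = zeta_11^(5*9) = zeta_11^45. Since zeta_11^11 = 1, this equals zeta_11^1 = exp(2*pi*i*1/11) = exp(2*I*pi/11).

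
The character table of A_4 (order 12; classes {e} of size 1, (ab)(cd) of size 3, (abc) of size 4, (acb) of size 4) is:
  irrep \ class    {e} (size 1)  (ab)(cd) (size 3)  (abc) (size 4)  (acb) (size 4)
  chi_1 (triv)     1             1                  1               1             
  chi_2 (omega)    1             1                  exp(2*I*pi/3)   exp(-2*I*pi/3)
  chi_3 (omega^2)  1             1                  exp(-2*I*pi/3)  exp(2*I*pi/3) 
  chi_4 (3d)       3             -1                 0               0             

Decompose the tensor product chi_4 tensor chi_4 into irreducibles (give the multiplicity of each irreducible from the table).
chi_4 tensor chi_4 = chi_1 + chi_2 + chi_3 + 2*chi_4 (all other irreducibles have multiplicity 0).

Justification: The character of a tensor product is the pointwise product (chi_4 * chi_4)(C) = chi_4(C) * chi_4(C):
  {e}: (3)*(3), (ab)(cd): (-1)*(-1), (abc): (0)*(0), (acb): (0)*(0)
so (chi_4 * chi_4) takes values
  {e} -> 9, (ab)(cd) -> 1, (abc) -> 0, (acb) -> 0.
Now take the inner product of this character with each irreducible chi from the table, <chi_4*chi_4, chi> = (1/12) sum_C |C| (chi_4*chi_4)(C) conj(chi(C)):
  <chi_4*chi_4, chi_1> = (1/12)[1*(9)*conj(1) + 3*(1)*conj(1) + 4*(0)*conj(1) + 4*(0)*conj(1)]
      = (1/12)[(9) + (3) + (0) + (0)] = 12/12 = 1
  <chi_4*chi_4, chi_2> = (1/12)[1*(9)*conj(1) + 3*(1)*conj(1) + 4*(0)*conj(exp(2*I*pi/3)) + 4*(0)*conj(exp(-2*I*pi/3))]
      = (1/12)[(9) + (3) + (0) + (0)] = 12/12 = 1
  <chi_4*chi_4, chi_3> = (1/12)[1*(9)*conj(1) + 3*(1)*conj(1) + 4*(0)*conj(exp(-2*I*pi/3)) + 4*(0)*conj(exp(2*I*pi/3))]
      = (1/12)[(9) + (3) + (0) + (0)] = 12/12 = 1
  <chi_4*chi_4, chi_4> = (1/12)[1*(9)*conj(3) + 3*(1)*conj(-1) + 4*(0)*conj(0) + 4*(0)*conj(0)]
      = (1/12)[(27) + (-3) + (0) + (0)] = 24/12 = 2
(Exp terms are combined using exp(i*s)*conj(exp(i*t)) = exp(i*(s-t)), and sums of them are collapsed using the identity that for every m > 1 the m distinct m-th roots of unity sum to 0, e.g. 1 + exp(2*I*pi/3) + exp(-2*I*pi/3) = 0.)
Hence the multiplicities are chi_1: 1, chi_2: 1, chi_3: 1, chi_4: 2. Dimension check: dim(chi_4)*dim(chi_4) = 3*3 = 9 and sum (mult * dim) = 1*1 + 1*1 + 1*1 + 2*3 = 9.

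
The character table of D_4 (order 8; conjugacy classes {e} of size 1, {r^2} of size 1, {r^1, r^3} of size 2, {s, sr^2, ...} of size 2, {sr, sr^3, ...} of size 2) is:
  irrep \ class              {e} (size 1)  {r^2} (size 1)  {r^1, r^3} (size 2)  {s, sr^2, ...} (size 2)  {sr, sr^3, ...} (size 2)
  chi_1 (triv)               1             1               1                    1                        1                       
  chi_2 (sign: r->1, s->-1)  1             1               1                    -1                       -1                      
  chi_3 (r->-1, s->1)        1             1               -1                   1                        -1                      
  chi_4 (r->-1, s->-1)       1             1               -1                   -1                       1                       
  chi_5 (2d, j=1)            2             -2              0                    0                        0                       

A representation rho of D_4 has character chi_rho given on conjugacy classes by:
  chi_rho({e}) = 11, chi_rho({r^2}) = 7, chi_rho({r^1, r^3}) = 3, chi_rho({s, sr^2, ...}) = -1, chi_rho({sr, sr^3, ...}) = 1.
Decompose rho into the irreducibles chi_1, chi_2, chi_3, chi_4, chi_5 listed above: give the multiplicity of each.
Multiplicities: chi_1: 3, chi_2: 3, chi_3: 1, chi_4: 2, chi_5: 1.

Derivation: Use <chi_rho, chi> = (1/|G|) sum_C |C| * chi_rho(C) * conj(chi(C)) with |G| = 8 for each irreducible chi in the table:
  <chi_rho, chi_1> = (1/8)[1*(11)*conj(1) + 1*(7)*conj(1) + 2*(3)*conj(1) + 2*(-1)*conj(1) + 2*(1)*conj(1)]
      = (1/8)[(11) + (7) + (6) + (-2) + (2)] = 24/8 = 3
  <chi_rho, chi_2> = (1/8)[1*(11)*conj(1) + 1*(7)*conj(1) + 2*(3)*conj(1) + 2*(-1)*conj(-1) + 2*(1)*conj(-1)]
      = (1/8)[(11) + (7) + (6) + (2) + (-2)] = 24/8 = 3
  <chi_rho, chi_3> = (1/8)[1*(11)*conj(1) + 1*(7)*conj(1) + 2*(3)*conj(-1) + 2*(-1)*conj(1) + 2*(1)*conj(-1)]
      = (1/8)[(11) + (7) + (-6) + (-2) + (-2)] = 8/8 = 1
  <chi_rho, chi_4> = (1/8)[1*(11)*conj(1) + 1*(7)*conj(1) + 2*(3)*conj(-1) + 2*(-1)*conj(-1) + 2*(1)*conj(1)]
      = (1/8)[(11) + (7) + (-6) + (2) + (2)] = 16/8 = 2
  <chi_rho, chi_5> = (1/8)[1*(11)*conj(2) + 1*(7)*conj(-2) + 2*(3)*conj(0) + 2*(-1)*conj(0) + 2*(1)*conj(0)]
      = (1/8)[(22) + (-14) + (0) + (0) + (0)] = 8/8 = 1
Dimension check: dim(rho) = sum (mult * dim) = 3*1 + 3*1 + 1*1 + 2*1 + 1*2 = 11 = chi_rho(e) = 11.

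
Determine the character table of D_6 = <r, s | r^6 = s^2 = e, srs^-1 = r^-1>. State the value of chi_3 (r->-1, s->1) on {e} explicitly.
Conjugacy classes: {e} of size 1, {r^3} of size 1, {r^1, r^5} of size 2, {r^2, r^4} of size 2, {s, sr^2, ...} of size 3, {sr, sr^3, ...} of size 3.
Character table:
  irrep \ class              {e} (size 1)  {r^3} (size 1)  {r^1, r^5} (size 2)  {r^2, r^4} (size 2)  {s, sr^2, ...} (size 3)  {sr, sr^3, ...} (size 3)
  chi_1 (triv)               1             1               1                    1                    1                        1                       
  chi_2 (sign: r->1, s->-1)  1             1               1                    1                    -1                       -1                      
  chi_3 (r->-1, s->1)        1             -1              -1                   1                    1                        -1                      
  chi_4 (r->-1, s->-1)       1             -1              -1                   1                    -1                       1                       
  chi_5 (2d, j=1)            2             -2              1                    -1                   0                        0                       
  chi_6 (2d, j=2)            2             2               -1                   -1                   0                        0                       

Spot check: chi_3 (r->-1, s->1) on {e} = 1.

Working: D_6 has order 2*6 = 12 with 6 conjugacy classes, hence 6 irreducibles. Sum of squared dims 1 + 1 + 1 + 1 + 4 + 4 = 12 = |G|. Linear characters come from the abelianisation; the 2-dimensional irreps have character r^k -> 2*cos(2*pi*j*k/6), reflections -> 0.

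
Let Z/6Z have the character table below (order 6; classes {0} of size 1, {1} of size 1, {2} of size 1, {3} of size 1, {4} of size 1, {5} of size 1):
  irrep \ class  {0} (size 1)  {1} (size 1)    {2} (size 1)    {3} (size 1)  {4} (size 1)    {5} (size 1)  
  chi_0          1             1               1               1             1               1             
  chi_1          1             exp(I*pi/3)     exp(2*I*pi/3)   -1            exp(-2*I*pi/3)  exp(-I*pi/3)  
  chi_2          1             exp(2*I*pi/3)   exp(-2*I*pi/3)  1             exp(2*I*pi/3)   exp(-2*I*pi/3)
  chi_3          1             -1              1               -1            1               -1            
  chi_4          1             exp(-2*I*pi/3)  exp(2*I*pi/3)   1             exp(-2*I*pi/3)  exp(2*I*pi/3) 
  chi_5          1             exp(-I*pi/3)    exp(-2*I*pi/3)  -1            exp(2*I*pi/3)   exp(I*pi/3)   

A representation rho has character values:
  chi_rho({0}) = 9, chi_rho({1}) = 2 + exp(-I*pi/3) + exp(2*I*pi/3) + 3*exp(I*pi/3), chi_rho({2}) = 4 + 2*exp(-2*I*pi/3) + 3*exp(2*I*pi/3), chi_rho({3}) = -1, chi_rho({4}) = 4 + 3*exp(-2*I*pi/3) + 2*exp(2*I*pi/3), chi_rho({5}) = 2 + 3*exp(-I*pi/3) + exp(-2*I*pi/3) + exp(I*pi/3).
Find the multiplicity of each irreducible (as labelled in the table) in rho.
Multiplicities: chi_0: 3, chi_1: 3, chi_2: 1, chi_3: 1, chi_4: 0, chi_5: 1.

Why: Use <chi_rho, chi> = (1/|G|) sum_C |C| * chi_rho(C) * conj(chi(C)) with |G| = 6 for each irreducible chi in the table:
  <chi_rho, chi_0> = (1/6)[1*(9)*conj(1) + 1*(2 + exp(-I*pi/3) + exp(2*I*pi/3) + 3*exp(I*pi/3))*conj(1) + 1*(4 + 2*exp(-2*I*pi/3) + 3*exp(2*I*pi/3))*conj(1) + 1*(-1)*conj(1) + 1*(4 + 3*exp(-2*I*pi/3) + 2*exp(2*I*pi/3))*conj(1) + 1*(2 + 3*exp(-I*pi/3) + exp(-2*I*pi/3) + exp(I*pi/3))*conj(1)]
      = (1/6)[(9) + (2 + exp(-I*pi/3) + exp(2*I*pi/3) + 3*exp(I*pi/3)) + (4 + 2*exp(-2*I*pi/3) + 3*exp(2*I*pi/3)) + (-1) + (4 + 3*exp(-2*I*pi/3) + 2*exp(2*I*pi/3)) + (2 + 3*exp(-I*pi/3) + exp(-2*I*pi/3) + exp(I*pi/3))] = 18/6 = 3
  <chi_rho, chi_1> = (1/6)[1*(9)*conj(1) + 1*(2 + exp(-I*pi/3) + exp(2*I*pi/3) + 3*exp(I*pi/3))*conj(exp(I*pi/3)) + 1*(4 + 2*exp(-2*I*pi/3) + 3*exp(2*I*pi/3))*conj(exp(2*I*pi/3)) + 1*(-1)*conj(-1) + 1*(4 + 3*exp(-2*I*pi/3) + 2*exp(2*I*pi/3))*conj(exp(-2*I*pi/3)) + 1*(2 + 3*exp(-I*pi/3) + exp(-2*I*pi/3) + exp(I*pi/3))*conj(exp(-I*pi/3))]
      = (1/6)[(9) + (3 + 2*exp(-I*pi/3) + exp(-2*I*pi/3) + exp(I*pi/3)) + (3 + 4*exp(-2*I*pi/3) + 2*exp(2*I*pi/3)) + (1) + (3 + 2*exp(-2*I*pi/3) + 4*exp(2*I*pi/3)) + (3 + exp(-I*pi/3) + exp(2*I*pi/3) + 2*exp(I*pi/3))] = 18/6 = 3
  <chi_rho, chi_2> = (1/6)[1*(9)*conj(1) + 1*(2 + exp(-I*pi/3) + exp(2*I*pi/3) + 3*exp(I*pi/3))*conj(exp(2*I*pi/3)) + 1*(4 + 2*exp(-2*I*pi/3) + 3*exp(2*I*pi/3))*conj(exp(-2*I*pi/3)) + 1*(-1)*conj(1) + 1*(4 + 3*exp(-2*I*pi/3) + 2*exp(2*I*pi/3))*conj(exp(2*I*pi/3)) + 1*(2 + 3*exp(-I*pi/3) + exp(-2*I*pi/3) + exp(I*pi/3))*conj(exp(-2*I*pi/3))]
      = (1/6)[(9) + (3*exp(-I*pi/3) + 2*exp(-2*I*pi/3)) + (2 + 3*exp(-2*I*pi/3) + 4*exp(2*I*pi/3)) + (-1) + (2 + 4*exp(-2*I*pi/3) + 3*exp(2*I*pi/3)) + (2*exp(2*I*pi/3) + 3*exp(I*pi/3))] = 6/6 = 1
  <chi_rho, chi_3> = (1/6)[1*(9)*conj(1) + 1*(2 + exp(-I*pi/3) + exp(2*I*pi/3) + 3*exp(I*pi/3))*conj(-1) + 1*(4 + 2*exp(-2*I*pi/3) + 3*exp(2*I*pi/3))*conj(1) + 1*(-1)*conj(-1) + 1*(4 + 3*exp(-2*I*pi/3) + 2*exp(2*I*pi/3))*conj(1) + 1*(2 + 3*exp(-I*pi/3) + exp(-2*I*pi/3) + exp(I*pi/3))*conj(-1)]
      = (1/6)[(9) + (-2 - 3*exp(I*pi/3) - exp(2*I*pi/3) - exp(-I*pi/3)) + (4 + 2*exp(-2*I*pi/3) + 3*exp(2*I*pi/3)) + (1) + (4 + 3*exp(-2*I*pi/3) + 2*exp(2*I*pi/3)) + (-2 - exp(I*pi/3) - exp(-2*I*pi/3) - 3*exp(-I*pi/3))] = 6/6 = 1
  <chi_rho, chi_4> = (1/6)[1*(9)*conj(1) + 1*(2 + exp(-I*pi/3) + exp(2*I*pi/3) + 3*exp(I*pi/3))*conj(exp(-2*I*pi/3)) + 1*(4 + 2*exp(-2*I*pi/3) + 3*exp(2*I*pi/3))*conj(exp(2*I*pi/3)) + 1*(-1)*conj(1) + 1*(4 + 3*exp(-2*I*pi/3) + 2*exp(2*I*pi/3))*conj(exp(-2*I*pi/3)) + 1*(2 + 3*exp(-I*pi/3) + exp(-2*I*pi/3) + exp(I*pi/3))*conj(exp(2*I*pi/3))]
      = (1/6)[(9) + (-3 + exp(-2*I*pi/3) + exp(I*pi/3) + 2*exp(2*I*pi/3)) + (3 + 4*exp(-2*I*pi/3) + 2*exp(2*I*pi/3)) + (-1) + (3 + 2*exp(-2*I*pi/3) + 4*exp(2*I*pi/3)) + (-3 + 2*exp(-2*I*pi/3) + exp(-I*pi/3) + exp(2*I*pi/3))] = 0/6 = 0
  <chi_rho, chi_5> = (1/6)[1*(9)*conj(1) + 1*(2 + exp(-I*pi/3) + exp(2*I*pi/3) + 3*exp(I*pi/3))*conj(exp(-I*pi/3)) + 1*(4 + 2*exp(-2*I*pi/3) + 3*exp(2*I*pi/3))*conj(exp(-2*I*pi/3)) + 1*(-1)*conj(-1) + 1*(4 + 3*exp(-2*I*pi/3) + 2*exp(2*I*pi/3))*conj(exp(2*I*pi/3)) + 1*(2 + 3*exp(-I*pi/3) + exp(-2*I*pi/3) + exp(I*pi/3))*conj(exp(I*pi/3))]
      = (1/6)[(9) + (2*exp(I*pi/3) + 3*exp(2*I*pi/3)) + (2 + 3*exp(-2*I*pi/3) + 4*exp(2*I*pi/3)) + (1) + (2 + 4*exp(-2*I*pi/3) + 3*exp(2*I*pi/3)) + (3*exp(-2*I*pi/3) + 2*exp(-I*pi/3))] = 6/6 = 1
(Exp terms are combined using exp(i*s)*conj(exp(i*t)) = exp(i*(s-t)), and sums of them are collapsed using the identity that for every m > 1 the m distinct m-th roots of unity sum to 0, e.g. 1 + exp(2*I*pi/3) + exp(-2*I*pi/3) = 0.)
Dimension check: dim(rho) = sum (mult * dim) = 3*1 + 3*1 + 1*1 + 1*1 + 0*1 + 1*1 = 9 = chi_rho(e) = 9.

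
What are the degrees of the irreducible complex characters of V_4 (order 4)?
Dimensions: 1, 1, 1, 1

Reasoning: There are 4 irreducibles (= number of conjugacy classes). Their dimensions d_i satisfy sum d_i^2 = |G| = 4: 1 + 1 + 1 + 1 = 4.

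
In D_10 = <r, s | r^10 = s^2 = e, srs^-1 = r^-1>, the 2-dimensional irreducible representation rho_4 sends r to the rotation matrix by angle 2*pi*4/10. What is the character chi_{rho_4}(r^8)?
chi_{rho_4}(r^8) = 2*cos(2*pi*4*8/10) = -1/2 + sqrt(5)/2

Working: rho_4(r^8) is rotation by angle 2*pi*4*8/10, whose trace is 2*cos(2*pi*4*8/10) = -1/2 + sqrt(5)/2.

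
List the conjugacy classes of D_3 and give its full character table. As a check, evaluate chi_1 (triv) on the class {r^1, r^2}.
Conjugacy classes: {e} of size 1, {r^1, r^2} of size 2, {s, sr, ..., sr^2} of size 3.
Character table:
  irrep \ class              {e} (size 1)  {r^1, r^2} (size 2)  {s, sr, ..., sr^2} (size 3)
  chi_1 (triv)               1             1                    1                          
  chi_2 (sign: r->1, s->-1)  1             1                    -1                         
  chi_3 (2d, j=1)            2             -1                   0                          

Spot check: chi_1 (triv) on {r^1, r^2} = 1.

Argument: D_3 has order 2*3 = 6 with 3 conjugacy classes, hence 3 irreducibles. Sum of squared dims 1 + 1 + 4 = 6 = |G|. Linear characters come from the abelianisation; the 2-dimensional irreps have character r^k -> 2*cos(2*pi*j*k/3), reflections -> 0.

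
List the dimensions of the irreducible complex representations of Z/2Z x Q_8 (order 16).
Dimensions: 1, 1, 1, 1, 1, 1, 1, 1, 2, 2

Justification: There are 10 irreducibles (= number of conjugacy classes). Their dimensions d_i satisfy sum d_i^2 = |G| = 16: 1 + 1 + 1 + 1 + 1 + 1 + 1 + 1 + 4 + 4 = 16. (For the product with Z/2Z: each of the 2 1-dim characters of Z/2Z tensors with each irrep of Q_8, giving 2 copies of each Q_8-dimension.)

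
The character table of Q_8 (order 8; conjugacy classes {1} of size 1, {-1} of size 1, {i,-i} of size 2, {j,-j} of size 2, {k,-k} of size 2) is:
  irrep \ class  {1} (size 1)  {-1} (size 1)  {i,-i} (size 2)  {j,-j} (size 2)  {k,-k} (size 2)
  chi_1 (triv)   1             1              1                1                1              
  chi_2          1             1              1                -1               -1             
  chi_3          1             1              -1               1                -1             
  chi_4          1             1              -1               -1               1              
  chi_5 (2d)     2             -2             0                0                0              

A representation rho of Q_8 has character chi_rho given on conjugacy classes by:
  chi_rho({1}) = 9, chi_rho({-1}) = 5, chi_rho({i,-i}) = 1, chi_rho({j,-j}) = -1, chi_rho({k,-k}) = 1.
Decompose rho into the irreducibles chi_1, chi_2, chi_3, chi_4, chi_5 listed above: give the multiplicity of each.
Multiplicities: chi_1: 2, chi_2: 2, chi_3: 1, chi_4: 2, chi_5: 1.

Use <chi_rho, chi> = (1/|G|) sum_C |C| * chi_rho(C) * conj(chi(C)) with |G| = 8 for each irreducible chi in the table:
  <chi_rho, chi_1> = (1/8)[1*(9)*conj(1) + 1*(5)*conj(1) + 2*(1)*conj(1) + 2*(-1)*conj(1) + 2*(1)*conj(1)]
      = (1/8)[(9) + (5) + (2) + (-2) + (2)] = 16/8 = 2
  <chi_rho, chi_2> = (1/8)[1*(9)*conj(1) + 1*(5)*conj(1) + 2*(1)*conj(1) + 2*(-1)*conj(-1) + 2*(1)*conj(-1)]
      = (1/8)[(9) + (5) + (2) + (2) + (-2)] = 16/8 = 2
  <chi_rho, chi_3> = (1/8)[1*(9)*conj(1) + 1*(5)*conj(1) + 2*(1)*conj(-1) + 2*(-1)*conj(1) + 2*(1)*conj(-1)]
      = (1/8)[(9) + (5) + (-2) + (-2) + (-2)] = 8/8 = 1
  <chi_rho, chi_4> = (1/8)[1*(9)*conj(1) + 1*(5)*conj(1) + 2*(1)*conj(-1) + 2*(-1)*conj(-1) + 2*(1)*conj(1)]
      = (1/8)[(9) + (5) + (-2) + (2) + (2)] = 16/8 = 2
  <chi_rho, chi_5> = (1/8)[1*(9)*conj(2) + 1*(5)*conj(-2) + 2*(1)*conj(0) + 2*(-1)*conj(0) + 2*(1)*conj(0)]
      = (1/8)[(18) + (-10) + (0) + (0) + (0)] = 8/8 = 1
Dimension check: dim(rho) = sum (mult * dim) = 2*1 + 2*1 + 1*1 + 2*1 + 1*2 = 9 = chi_rho(e) = 9.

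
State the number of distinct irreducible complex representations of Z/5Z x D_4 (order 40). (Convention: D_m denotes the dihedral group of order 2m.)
25

Working: The number of irreducible complex representations of a finite group equals its number of conjugacy classes. For a direct product, #classes(G x H) = #classes(G) * #classes(H). Z/5Z has 5 classes (abelian), D_4 has 5 classes, so 5 * 5 = 25, so Z/5Z x D_4 (order 40) has exactly 25 irreducible complex representations.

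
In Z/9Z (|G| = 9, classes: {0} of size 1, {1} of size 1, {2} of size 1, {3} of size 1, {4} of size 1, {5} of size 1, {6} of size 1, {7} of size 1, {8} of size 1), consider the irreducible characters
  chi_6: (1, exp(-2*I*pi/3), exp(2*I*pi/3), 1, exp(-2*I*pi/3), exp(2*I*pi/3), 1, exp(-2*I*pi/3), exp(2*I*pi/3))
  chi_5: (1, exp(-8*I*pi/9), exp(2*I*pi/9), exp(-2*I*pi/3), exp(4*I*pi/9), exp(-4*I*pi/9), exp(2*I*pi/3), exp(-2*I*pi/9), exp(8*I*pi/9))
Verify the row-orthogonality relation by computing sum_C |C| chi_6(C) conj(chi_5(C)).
Sum = 0; so <chi_6, chi_5> = 0 (distinct irreducibles are orthogonal).

Why: Compute term by term over conjugacy classes (|C| * chi_6(C) * conj(chi_5(C))):
  1*(1)*conj(1) + 1*(exp(-2*I*pi/3))*conj(exp(-8*I*pi/9)) + 1*(exp(2*I*pi/3))*conj(exp(2*I*pi/9)) + 1*(1)*conj(exp(-2*I*pi/3)) + 1*(exp(-2*I*pi/3))*conj(exp(4*I*pi/9)) + 1*(exp(2*I*pi/3))*conj(exp(-4*I*pi/9)) + 1*(1)*conj(exp(2*I*pi/3)) + 1*(exp(-2*I*pi/3))*conj(exp(-2*I*pi/9)) + 1*(exp(2*I*pi/3))*conj(exp(8*I*pi/9))
  = (1) + (exp(2*I*pi/9)) + (exp(4*I*pi/9)) + (exp(2*I*pi/3)) + (exp(8*I*pi/9)) + (exp(-8*I*pi/9)) + (exp(-2*I*pi/3)) + (exp(-4*I*pi/9)) + (exp(-2*I*pi/9))
  = 0.
(Exp terms are combined using exp(i*s)*conj(exp(i*t)) = exp(i*(s-t)), and sums of them are collapsed using the identity that for every m > 1 the m distinct m-th roots of unity sum to 0, e.g. 1 + exp(2*I*pi/3) + exp(-2*I*pi/3) = 0.)
Dividing by |G| = 9 gives 0/9 = 0, matching the row-orthogonality relation <chi_6, chi_5> = [chi_6 = chi_5].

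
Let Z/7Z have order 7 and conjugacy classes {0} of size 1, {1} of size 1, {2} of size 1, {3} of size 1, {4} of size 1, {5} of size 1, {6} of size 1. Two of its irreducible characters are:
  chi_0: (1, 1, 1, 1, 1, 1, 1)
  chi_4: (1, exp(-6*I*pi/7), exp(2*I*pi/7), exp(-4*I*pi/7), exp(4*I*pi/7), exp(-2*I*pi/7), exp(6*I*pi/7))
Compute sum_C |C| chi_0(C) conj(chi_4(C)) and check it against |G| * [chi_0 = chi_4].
Sum = 0; so <chi_0, chi_4> = 0 (distinct irreducibles are orthogonal).

Explanation: Compute term by term over conjugacy classes (|C| * chi_0(C) * conj(chi_4(C))):
  1*(1)*conj(1) + 1*(1)*conj(exp(-6*I*pi/7)) + 1*(1)*conj(exp(2*I*pi/7)) + 1*(1)*conj(exp(-4*I*pi/7)) + 1*(1)*conj(exp(4*I*pi/7)) + 1*(1)*conj(exp(-2*I*pi/7)) + 1*(1)*conj(exp(6*I*pi/7))
  = (1) + (exp(6*I*pi/7)) + (exp(-2*I*pi/7)) + (exp(4*I*pi/7)) + (exp(-4*I*pi/7)) + (exp(2*I*pi/7)) + (exp(-6*I*pi/7))
  = 0.
(Exp terms are combined using exp(i*s)*conj(exp(i*t)) = exp(i*(s-t)), and sums of them are collapsed using the identity that for every m > 1 the m distinct m-th roots of unity sum to 0, e.g. 1 + exp(2*I*pi/3) + exp(-2*I*pi/3) = 0.)
Dividing by |G| = 7 gives 0/7 = 0, matching the row-orthogonality relation <chi_0, chi_4> = [chi_0 = chi_4].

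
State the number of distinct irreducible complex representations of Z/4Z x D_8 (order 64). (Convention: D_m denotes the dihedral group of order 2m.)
28

Why: The number of irreducible complex representations of a finite group equals its number of conjugacy classes. For a direct product, #classes(G x H) = #classes(G) * #classes(H). Z/4Z has 4 classes (abelian), D_8 has 7 classes, so 4 * 7 = 28, so Z/4Z x D_8 (order 64) has exactly 28 irreducible complex representations.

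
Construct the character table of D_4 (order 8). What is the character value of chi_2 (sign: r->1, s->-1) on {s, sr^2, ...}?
Conjugacy classes: {e} of size 1, {r^2} of size 1, {r^1, r^3} of size 2, {s, sr^2, ...} of size 2, {sr, sr^3, ...} of size 2.
Character table:
  irrep \ class              {e} (size 1)  {r^2} (size 1)  {r^1, r^3} (size 2)  {s, sr^2, ...} (size 2)  {sr, sr^3, ...} (size 2)
  chi_1 (triv)               1             1               1                    1                        1                       
  chi_2 (sign: r->1, s->-1)  1             1               1                    -1                       -1                      
  chi_3 (r->-1, s->1)        1             1               -1                   1                        -1                      
  chi_4 (r->-1, s->-1)       1             1               -1                   -1                       1                       
  chi_5 (2d, j=1)            2             -2              0                    0                        0                       

Spot check: chi_2 (sign: r->1, s->-1) on {s, sr^2, ...} = -1.

Working: D_4 has order 2*4 = 8 with 5 conjugacy classes, hence 5 irreducibles. Sum of squared dims 1 + 1 + 1 + 1 + 4 = 8 = |G|. Linear characters come from the abelianisation; the 2-dimensional irreps have character r^k -> 2*cos(2*pi*j*k/4), reflections -> 0.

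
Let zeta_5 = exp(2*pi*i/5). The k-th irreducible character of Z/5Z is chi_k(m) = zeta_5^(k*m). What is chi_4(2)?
chi_4(2) = zeta_5^8 = exp(-4*I*pi/5)

Details: chi_4(2) = zeta_5^(4*2) = zeta_5^8. Since zeta_5^5 = 1, this equals zeta_5^3 = exp(2*pi*i*3/5) = exp(-4*I*pi/5).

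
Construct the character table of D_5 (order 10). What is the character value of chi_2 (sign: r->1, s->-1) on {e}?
Conjugacy classes: {e} of size 1, {r^1, r^4} of size 2, {r^2, r^3} of size 2, {s, sr, ..., sr^4} of size 5.
Character table:
  irrep \ class              {e} (size 1)  {r^1, r^4} (size 2)  {r^2, r^3} (size 2)  {s, sr, ..., sr^4} (size 5)
  chi_1 (triv)               1             1                    1                    1                          
  chi_2 (sign: r->1, s->-1)  1             1                    1                    -1                         
  chi_3 (2d, j=1)            2             -1/2 + sqrt(5)/2     -sqrt(5)/2 - 1/2     0                          
  chi_4 (2d, j=2)            2             -sqrt(5)/2 - 1/2     -1/2 + sqrt(5)/2     0                          

Spot check: chi_2 (sign: r->1, s->-1) on {e} = 1.

Explanation: D_5 has order 2*5 = 10 with 4 conjugacy classes, hence 4 irreducibles. Sum of squared dims 1 + 1 + 4 + 4 = 10 = |G|. Linear characters come from the abelianisation; the 2-dimensional irreps have character r^k -> 2*cos(2*pi*j*k/5), reflections -> 0.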